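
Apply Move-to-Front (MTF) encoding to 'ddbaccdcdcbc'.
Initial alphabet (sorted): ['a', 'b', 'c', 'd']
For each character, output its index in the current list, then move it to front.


MTF encoding:
'd': index 3 in ['a', 'b', 'c', 'd'] -> ['d', 'a', 'b', 'c']
'd': index 0 in ['d', 'a', 'b', 'c'] -> ['d', 'a', 'b', 'c']
'b': index 2 in ['d', 'a', 'b', 'c'] -> ['b', 'd', 'a', 'c']
'a': index 2 in ['b', 'd', 'a', 'c'] -> ['a', 'b', 'd', 'c']
'c': index 3 in ['a', 'b', 'd', 'c'] -> ['c', 'a', 'b', 'd']
'c': index 0 in ['c', 'a', 'b', 'd'] -> ['c', 'a', 'b', 'd']
'd': index 3 in ['c', 'a', 'b', 'd'] -> ['d', 'c', 'a', 'b']
'c': index 1 in ['d', 'c', 'a', 'b'] -> ['c', 'd', 'a', 'b']
'd': index 1 in ['c', 'd', 'a', 'b'] -> ['d', 'c', 'a', 'b']
'c': index 1 in ['d', 'c', 'a', 'b'] -> ['c', 'd', 'a', 'b']
'b': index 3 in ['c', 'd', 'a', 'b'] -> ['b', 'c', 'd', 'a']
'c': index 1 in ['b', 'c', 'd', 'a'] -> ['c', 'b', 'd', 'a']


Output: [3, 0, 2, 2, 3, 0, 3, 1, 1, 1, 3, 1]


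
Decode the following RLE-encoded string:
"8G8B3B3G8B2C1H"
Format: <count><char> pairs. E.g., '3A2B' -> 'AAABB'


Expanding each <count><char> pair:
  8G -> 'GGGGGGGG'
  8B -> 'BBBBBBBB'
  3B -> 'BBB'
  3G -> 'GGG'
  8B -> 'BBBBBBBB'
  2C -> 'CC'
  1H -> 'H'

Decoded = GGGGGGGGBBBBBBBBBBBGGGBBBBBBBBCCH


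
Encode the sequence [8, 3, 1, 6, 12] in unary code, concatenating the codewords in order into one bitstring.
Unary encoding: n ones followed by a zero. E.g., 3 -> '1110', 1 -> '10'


Encode each number as n ones followed by a terminating 0:
  8 -> 111111110 (9 bits)
  3 -> 1110 (4 bits)
  1 -> 10 (2 bits)
  6 -> 1111110 (7 bits)
  12 -> 1111111111110 (13 bits)
Total length = 9 + 4 + 2 + 7 + 13 = 35 bits.

Unary([8, 3, 1, 6, 12]) = 11111111011101011111101111111111110 (35 bits)


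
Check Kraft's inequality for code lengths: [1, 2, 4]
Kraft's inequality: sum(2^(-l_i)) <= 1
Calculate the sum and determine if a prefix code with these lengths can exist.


Sum = 2^(-1) + 2^(-2) + 2^(-4)
    = 0.5 + 0.25 + 0.0625
    = 13/16 = 0.8125
Since 0.8125 <= 1, Kraft's inequality IS satisfied.
A prefix code with these lengths CAN exist.

Kraft sum = 0.8125. Satisfied.


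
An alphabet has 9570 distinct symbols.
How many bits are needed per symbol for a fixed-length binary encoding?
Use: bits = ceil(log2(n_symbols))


log2(9570) = 13.2243
Bracket: 2^13 = 8192 < 9570 <= 2^14 = 16384
So ceil(log2(9570)) = 14

bits = ceil(log2(9570)) = ceil(13.2243) = 14 bits


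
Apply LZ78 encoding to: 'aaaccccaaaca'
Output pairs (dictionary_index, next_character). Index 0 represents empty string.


LZ78 encoding steps:
Dictionary: {0: ''}
Step 1: w='' (idx 0), next='a' -> output (0, 'a'), add 'a' as idx 1
Step 2: w='a' (idx 1), next='a' -> output (1, 'a'), add 'aa' as idx 2
Step 3: w='' (idx 0), next='c' -> output (0, 'c'), add 'c' as idx 3
Step 4: w='c' (idx 3), next='c' -> output (3, 'c'), add 'cc' as idx 4
Step 5: w='c' (idx 3), next='a' -> output (3, 'a'), add 'ca' as idx 5
Step 6: w='aa' (idx 2), next='c' -> output (2, 'c'), add 'aac' as idx 6
Step 7: w='a' (idx 1), end of input -> output (1, '')


Encoded: [(0, 'a'), (1, 'a'), (0, 'c'), (3, 'c'), (3, 'a'), (2, 'c'), (1, '')]


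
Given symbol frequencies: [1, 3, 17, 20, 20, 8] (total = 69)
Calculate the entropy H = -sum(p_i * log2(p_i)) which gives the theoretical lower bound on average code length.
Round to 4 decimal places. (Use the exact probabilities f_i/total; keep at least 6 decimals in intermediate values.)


Per-symbol terms -p_i * log2(p_i) with p_i = f_i/69:
  p = 1/69 = 0.014493: log2(p) = -6.108524, -p*log2(p) = 0.088529
  p = 3/69 = 0.043478: log2(p) = -4.523562, -p*log2(p) = 0.196677
  p = 17/69 = 0.246377: log2(p) = -2.021062, -p*log2(p) = 0.497943
  p = 20/69 = 0.289855: log2(p) = -1.786596, -p*log2(p) = 0.517854
  p = 20/69 = 0.289855: log2(p) = -1.786596, -p*log2(p) = 0.517854
  p = 8/69 = 0.115942: log2(p) = -3.108524, -p*log2(p) = 0.360409
H = 0.088529 + 0.196677 + 0.497943 + 0.517854 + 0.517854 + 0.360409 = 2.179266

H = 2.1793 bits/symbol


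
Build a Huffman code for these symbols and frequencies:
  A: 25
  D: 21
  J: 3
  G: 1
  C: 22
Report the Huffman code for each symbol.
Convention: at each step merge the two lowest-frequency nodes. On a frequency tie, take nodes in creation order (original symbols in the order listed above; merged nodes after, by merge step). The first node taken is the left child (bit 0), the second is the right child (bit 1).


Huffman tree construction:
Step 1: Merge G(1) + J(3) = 4
Step 2: Merge (G+J)(4) + D(21) = 25
Step 3: Merge C(22) + A(25) = 47
Step 4: Merge ((G+J)+D)(25) + (C+A)(47) = 72
Read each symbol's code off the tree from the root (left child = 0, right child = 1).

Codes:
  A: 11 (length 2)
  D: 01 (length 2)
  J: 001 (length 3)
  G: 000 (length 3)
  C: 10 (length 2)
Average code length: 148/72 = 2.0556 bits/symbol


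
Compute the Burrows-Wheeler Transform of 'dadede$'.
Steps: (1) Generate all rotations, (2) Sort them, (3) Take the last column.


Rotations (sorted):
  0: $dadede -> last char: e
  1: adede$d -> last char: d
  2: dadede$ -> last char: $
  3: de$dade -> last char: e
  4: dede$da -> last char: a
  5: e$daded -> last char: d
  6: ede$dad -> last char: d


BWT = ed$eadd


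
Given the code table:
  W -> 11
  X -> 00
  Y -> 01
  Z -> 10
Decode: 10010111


Decoding:
10 -> Z
01 -> Y
01 -> Y
11 -> W


Result: ZYYW


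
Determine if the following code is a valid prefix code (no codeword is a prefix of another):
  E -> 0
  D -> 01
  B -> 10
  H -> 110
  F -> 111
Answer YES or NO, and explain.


Checking each pair (does one codeword prefix another?):
  E='0' vs D='01': prefix -- VIOLATION

NO -- this is NOT a valid prefix code. E (0) is a prefix of D (01).


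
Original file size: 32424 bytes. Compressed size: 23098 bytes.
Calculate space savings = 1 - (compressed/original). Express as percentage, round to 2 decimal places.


ratio = compressed/original = 23098/32424 = 0.712374
savings = 1 - ratio = 1 - 0.712374 = 0.287626
as a percentage: 0.287626 * 100 = 28.76%

Space savings = 1 - 23098/32424 = 28.76%


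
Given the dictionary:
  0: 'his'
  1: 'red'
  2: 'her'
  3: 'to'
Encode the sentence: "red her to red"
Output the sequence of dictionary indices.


Look up each word in the dictionary:
  'red' -> 1
  'her' -> 2
  'to' -> 3
  'red' -> 1

Encoded: [1, 2, 3, 1]


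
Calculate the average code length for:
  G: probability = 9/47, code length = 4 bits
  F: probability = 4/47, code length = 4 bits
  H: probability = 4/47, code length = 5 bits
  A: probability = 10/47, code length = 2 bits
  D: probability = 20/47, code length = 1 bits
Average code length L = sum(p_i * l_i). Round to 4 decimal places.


Weighted contributions p_i * l_i:
  G: (9/47) * 4 = 36/47
  F: (4/47) * 4 = 16/47
  H: (4/47) * 5 = 20/47
  A: (10/47) * 2 = 20/47
  D: (20/47) * 1 = 20/47
Sum = (36 + 16 + 20 + 20 + 20)/47 = 112/47

L = 112/47 = 2.3830 bits/symbol


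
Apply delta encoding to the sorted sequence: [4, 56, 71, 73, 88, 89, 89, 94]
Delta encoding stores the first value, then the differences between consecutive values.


First value: 4
Deltas:
  56 - 4 = 52
  71 - 56 = 15
  73 - 71 = 2
  88 - 73 = 15
  89 - 88 = 1
  89 - 89 = 0
  94 - 89 = 5


Delta encoded: [4, 52, 15, 2, 15, 1, 0, 5]


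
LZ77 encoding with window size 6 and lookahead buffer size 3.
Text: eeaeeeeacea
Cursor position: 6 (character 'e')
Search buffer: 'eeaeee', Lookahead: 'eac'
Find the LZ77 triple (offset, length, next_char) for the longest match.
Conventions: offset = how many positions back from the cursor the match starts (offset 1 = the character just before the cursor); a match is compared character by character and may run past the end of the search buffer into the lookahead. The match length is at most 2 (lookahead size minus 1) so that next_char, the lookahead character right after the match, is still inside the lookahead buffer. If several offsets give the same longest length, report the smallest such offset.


Try each offset into the search buffer:
  offset=1 (pos 5, char 'e'): match length 1
  offset=2 (pos 4, char 'e'): match length 1
  offset=3 (pos 3, char 'e'): match length 1
  offset=4 (pos 2, char 'a'): match length 0
  offset=5 (pos 1, char 'e'): match length 2
  offset=6 (pos 0, char 'e'): match length 1
Longest match has length 2 at offset 5.
next_char = character at position 6 + 2 = 8 -> 'c'

Best match: offset=5, length=2 (matching 'ea' starting at position 1)
LZ77 triple: (5, 2, 'c')


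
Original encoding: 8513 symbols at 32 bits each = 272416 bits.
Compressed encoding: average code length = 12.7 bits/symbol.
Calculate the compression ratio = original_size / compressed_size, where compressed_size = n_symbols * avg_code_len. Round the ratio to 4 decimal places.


original_size = n_symbols * orig_bits = 8513 * 32 = 272416 bits
compressed_size = n_symbols * avg_code_len = 8513 * 12.7 = 108115.1 bits
ratio = original_size / compressed_size = 272416 / 108115.1 = 2.5197

Compression ratio = 2.5197


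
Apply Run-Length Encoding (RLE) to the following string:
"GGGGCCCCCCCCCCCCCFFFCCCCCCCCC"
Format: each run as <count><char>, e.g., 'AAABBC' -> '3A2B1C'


Scanning runs left to right:
  i=0: run of 'G' x 4 -> '4G'
  i=4: run of 'C' x 13 -> '13C'
  i=17: run of 'F' x 3 -> '3F'
  i=20: run of 'C' x 9 -> '9C'

RLE = 4G13C3F9C


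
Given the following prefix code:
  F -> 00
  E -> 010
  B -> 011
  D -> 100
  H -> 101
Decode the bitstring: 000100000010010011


Decoding step by step:
Bits 00 -> F
Bits 010 -> E
Bits 00 -> F
Bits 00 -> F
Bits 010 -> E
Bits 010 -> E
Bits 011 -> B


Decoded message: FEFFEEB


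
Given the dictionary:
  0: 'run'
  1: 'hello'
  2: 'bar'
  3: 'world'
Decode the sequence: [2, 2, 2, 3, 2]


Look up each index in the dictionary:
  2 -> 'bar'
  2 -> 'bar'
  2 -> 'bar'
  3 -> 'world'
  2 -> 'bar'

Decoded: "bar bar bar world bar"


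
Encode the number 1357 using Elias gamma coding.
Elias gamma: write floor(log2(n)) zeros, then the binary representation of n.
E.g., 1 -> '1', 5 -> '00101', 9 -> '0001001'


num_bits = floor(log2(1357)) + 1 = 11
leading_zeros = num_bits - 1 = 10
binary(1357) = 10101001101

Elias gamma(1357) = '0000000000' + '10101001101' = 000000000010101001101 (21 bits)


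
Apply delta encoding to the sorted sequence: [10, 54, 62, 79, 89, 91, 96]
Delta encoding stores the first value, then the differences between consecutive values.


First value: 10
Deltas:
  54 - 10 = 44
  62 - 54 = 8
  79 - 62 = 17
  89 - 79 = 10
  91 - 89 = 2
  96 - 91 = 5


Delta encoded: [10, 44, 8, 17, 10, 2, 5]


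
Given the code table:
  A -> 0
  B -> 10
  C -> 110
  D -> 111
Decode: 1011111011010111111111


Decoding:
10 -> B
111 -> D
110 -> C
110 -> C
10 -> B
111 -> D
111 -> D
111 -> D


Result: BDCCBDDD


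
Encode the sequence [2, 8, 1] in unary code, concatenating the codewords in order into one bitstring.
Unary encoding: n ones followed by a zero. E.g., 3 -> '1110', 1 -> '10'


Encode each number as n ones followed by a terminating 0:
  2 -> 110 (3 bits)
  8 -> 111111110 (9 bits)
  1 -> 10 (2 bits)
Total length = 3 + 9 + 2 = 14 bits.

Unary([2, 8, 1]) = 11011111111010 (14 bits)


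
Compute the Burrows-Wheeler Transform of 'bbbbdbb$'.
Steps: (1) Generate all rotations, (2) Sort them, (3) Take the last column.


Rotations (sorted):
  0: $bbbbdbb -> last char: b
  1: b$bbbbdb -> last char: b
  2: bb$bbbbd -> last char: d
  3: bbbbdbb$ -> last char: $
  4: bbbdbb$b -> last char: b
  5: bbdbb$bb -> last char: b
  6: bdbb$bbb -> last char: b
  7: dbb$bbbb -> last char: b


BWT = bbd$bbbb


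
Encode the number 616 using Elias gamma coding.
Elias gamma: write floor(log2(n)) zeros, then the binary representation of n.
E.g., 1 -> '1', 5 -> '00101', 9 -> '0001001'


num_bits = floor(log2(616)) + 1 = 10
leading_zeros = num_bits - 1 = 9
binary(616) = 1001101000

Elias gamma(616) = '000000000' + '1001101000' = 0000000001001101000 (19 bits)


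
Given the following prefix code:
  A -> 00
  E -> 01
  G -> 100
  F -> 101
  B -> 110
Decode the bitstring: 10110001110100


Decoding step by step:
Bits 101 -> F
Bits 100 -> G
Bits 01 -> E
Bits 110 -> B
Bits 100 -> G


Decoded message: FGEBG


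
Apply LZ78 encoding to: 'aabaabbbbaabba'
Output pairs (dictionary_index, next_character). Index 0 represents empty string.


LZ78 encoding steps:
Dictionary: {0: ''}
Step 1: w='' (idx 0), next='a' -> output (0, 'a'), add 'a' as idx 1
Step 2: w='a' (idx 1), next='b' -> output (1, 'b'), add 'ab' as idx 2
Step 3: w='a' (idx 1), next='a' -> output (1, 'a'), add 'aa' as idx 3
Step 4: w='' (idx 0), next='b' -> output (0, 'b'), add 'b' as idx 4
Step 5: w='b' (idx 4), next='b' -> output (4, 'b'), add 'bb' as idx 5
Step 6: w='b' (idx 4), next='a' -> output (4, 'a'), add 'ba' as idx 6
Step 7: w='ab' (idx 2), next='b' -> output (2, 'b'), add 'abb' as idx 7
Step 8: w='a' (idx 1), end of input -> output (1, '')


Encoded: [(0, 'a'), (1, 'b'), (1, 'a'), (0, 'b'), (4, 'b'), (4, 'a'), (2, 'b'), (1, '')]


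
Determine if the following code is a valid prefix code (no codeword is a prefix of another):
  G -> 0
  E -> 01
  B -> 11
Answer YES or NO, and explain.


Checking each pair (does one codeword prefix another?):
  G='0' vs E='01': prefix -- VIOLATION

NO -- this is NOT a valid prefix code. G (0) is a prefix of E (01).


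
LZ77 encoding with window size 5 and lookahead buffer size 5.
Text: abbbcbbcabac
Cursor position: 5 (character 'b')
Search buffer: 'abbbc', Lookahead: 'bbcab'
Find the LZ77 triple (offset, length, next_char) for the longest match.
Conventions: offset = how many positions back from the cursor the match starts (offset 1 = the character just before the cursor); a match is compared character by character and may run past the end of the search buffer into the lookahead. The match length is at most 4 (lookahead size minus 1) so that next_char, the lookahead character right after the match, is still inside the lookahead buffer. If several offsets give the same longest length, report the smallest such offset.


Try each offset into the search buffer:
  offset=1 (pos 4, char 'c'): match length 0
  offset=2 (pos 3, char 'b'): match length 1
  offset=3 (pos 2, char 'b'): match length 3
  offset=4 (pos 1, char 'b'): match length 2
  offset=5 (pos 0, char 'a'): match length 0
Longest match has length 3 at offset 3.
next_char = character at position 5 + 3 = 8 -> 'a'

Best match: offset=3, length=3 (matching 'bbc' starting at position 2)
LZ77 triple: (3, 3, 'a')


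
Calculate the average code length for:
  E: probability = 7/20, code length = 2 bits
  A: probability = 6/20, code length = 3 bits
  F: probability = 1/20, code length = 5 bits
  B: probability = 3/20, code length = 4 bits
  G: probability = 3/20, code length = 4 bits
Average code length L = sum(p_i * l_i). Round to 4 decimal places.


Weighted contributions p_i * l_i:
  E: (7/20) * 2 = 14/20
  A: (6/20) * 3 = 18/20
  F: (1/20) * 5 = 5/20
  B: (3/20) * 4 = 12/20
  G: (3/20) * 4 = 12/20
Sum = (14 + 18 + 5 + 12 + 12)/20 = 61/20

L = 61/20 = 3.0500 bits/symbol


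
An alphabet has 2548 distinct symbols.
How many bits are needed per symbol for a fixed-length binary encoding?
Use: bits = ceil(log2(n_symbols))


log2(2548) = 11.3151
Bracket: 2^11 = 2048 < 2548 <= 2^12 = 4096
So ceil(log2(2548)) = 12

bits = ceil(log2(2548)) = ceil(11.3151) = 12 bits


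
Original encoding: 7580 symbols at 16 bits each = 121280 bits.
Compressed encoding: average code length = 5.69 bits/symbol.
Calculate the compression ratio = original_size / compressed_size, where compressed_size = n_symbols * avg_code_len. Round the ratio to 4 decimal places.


original_size = n_symbols * orig_bits = 7580 * 16 = 121280 bits
compressed_size = n_symbols * avg_code_len = 7580 * 5.69 = 43130.2 bits
ratio = original_size / compressed_size = 121280 / 43130.2 = 2.812

Compression ratio = 2.812


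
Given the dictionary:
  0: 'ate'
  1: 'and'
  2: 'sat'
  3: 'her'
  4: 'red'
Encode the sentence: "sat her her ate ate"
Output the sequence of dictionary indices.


Look up each word in the dictionary:
  'sat' -> 2
  'her' -> 3
  'her' -> 3
  'ate' -> 0
  'ate' -> 0

Encoded: [2, 3, 3, 0, 0]


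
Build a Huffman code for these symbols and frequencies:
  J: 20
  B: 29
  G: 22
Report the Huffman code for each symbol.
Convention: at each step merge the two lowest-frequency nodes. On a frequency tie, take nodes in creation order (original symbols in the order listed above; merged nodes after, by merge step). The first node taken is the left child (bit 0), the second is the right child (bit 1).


Huffman tree construction:
Step 1: Merge J(20) + G(22) = 42
Step 2: Merge B(29) + (J+G)(42) = 71
Read each symbol's code off the tree from the root (left child = 0, right child = 1).

Codes:
  J: 10 (length 2)
  B: 0 (length 1)
  G: 11 (length 2)
Average code length: 113/71 = 1.5915 bits/symbol


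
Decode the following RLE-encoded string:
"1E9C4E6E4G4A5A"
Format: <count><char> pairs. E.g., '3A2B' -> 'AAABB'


Expanding each <count><char> pair:
  1E -> 'E'
  9C -> 'CCCCCCCCC'
  4E -> 'EEEE'
  6E -> 'EEEEEE'
  4G -> 'GGGG'
  4A -> 'AAAA'
  5A -> 'AAAAA'

Decoded = ECCCCCCCCCEEEEEEEEEEGGGGAAAAAAAAA


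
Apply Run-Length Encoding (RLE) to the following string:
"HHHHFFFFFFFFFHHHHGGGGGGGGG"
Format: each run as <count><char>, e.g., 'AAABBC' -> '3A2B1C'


Scanning runs left to right:
  i=0: run of 'H' x 4 -> '4H'
  i=4: run of 'F' x 9 -> '9F'
  i=13: run of 'H' x 4 -> '4H'
  i=17: run of 'G' x 9 -> '9G'

RLE = 4H9F4H9G


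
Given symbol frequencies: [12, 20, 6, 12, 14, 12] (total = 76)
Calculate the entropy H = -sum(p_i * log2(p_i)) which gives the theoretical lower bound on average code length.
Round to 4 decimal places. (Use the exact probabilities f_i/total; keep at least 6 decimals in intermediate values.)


Per-symbol terms -p_i * log2(p_i) with p_i = f_i/76:
  p = 12/76 = 0.157895: log2(p) = -2.662965, -p*log2(p) = 0.420468
  p = 20/76 = 0.263158: log2(p) = -1.925999, -p*log2(p) = 0.506842
  p = 6/76 = 0.078947: log2(p) = -3.662965, -p*log2(p) = 0.289181
  p = 12/76 = 0.157895: log2(p) = -2.662965, -p*log2(p) = 0.420468
  p = 14/76 = 0.184211: log2(p) = -2.440573, -p*log2(p) = 0.449579
  p = 12/76 = 0.157895: log2(p) = -2.662965, -p*log2(p) = 0.420468
H = 0.420468 + 0.506842 + 0.289181 + 0.420468 + 0.449579 + 0.420468 = 2.507006

H = 2.507 bits/symbol


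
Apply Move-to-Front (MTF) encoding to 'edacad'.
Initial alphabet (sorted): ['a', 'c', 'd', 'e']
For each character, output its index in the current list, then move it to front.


MTF encoding:
'e': index 3 in ['a', 'c', 'd', 'e'] -> ['e', 'a', 'c', 'd']
'd': index 3 in ['e', 'a', 'c', 'd'] -> ['d', 'e', 'a', 'c']
'a': index 2 in ['d', 'e', 'a', 'c'] -> ['a', 'd', 'e', 'c']
'c': index 3 in ['a', 'd', 'e', 'c'] -> ['c', 'a', 'd', 'e']
'a': index 1 in ['c', 'a', 'd', 'e'] -> ['a', 'c', 'd', 'e']
'd': index 2 in ['a', 'c', 'd', 'e'] -> ['d', 'a', 'c', 'e']


Output: [3, 3, 2, 3, 1, 2]


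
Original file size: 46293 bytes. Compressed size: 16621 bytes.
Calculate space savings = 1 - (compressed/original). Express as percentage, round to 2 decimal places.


ratio = compressed/original = 16621/46293 = 0.359039
savings = 1 - ratio = 1 - 0.359039 = 0.640961
as a percentage: 0.640961 * 100 = 64.1%

Space savings = 1 - 16621/46293 = 64.1%


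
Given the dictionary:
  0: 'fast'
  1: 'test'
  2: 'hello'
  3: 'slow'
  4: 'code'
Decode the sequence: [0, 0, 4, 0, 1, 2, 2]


Look up each index in the dictionary:
  0 -> 'fast'
  0 -> 'fast'
  4 -> 'code'
  0 -> 'fast'
  1 -> 'test'
  2 -> 'hello'
  2 -> 'hello'

Decoded: "fast fast code fast test hello hello"


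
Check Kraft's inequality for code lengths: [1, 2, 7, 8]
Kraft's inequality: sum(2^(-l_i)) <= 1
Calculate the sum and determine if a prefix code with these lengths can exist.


Sum = 2^(-1) + 2^(-2) + 2^(-7) + 2^(-8)
    = 0.5 + 0.25 + 0.0078125 + 0.00390625
    = 195/256 = 0.76171875
Since 0.76171875 <= 1, Kraft's inequality IS satisfied.
A prefix code with these lengths CAN exist.

Kraft sum = 0.76171875. Satisfied.


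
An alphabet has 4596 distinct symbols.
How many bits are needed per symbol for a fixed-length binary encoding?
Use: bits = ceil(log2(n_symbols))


log2(4596) = 12.1662
Bracket: 2^12 = 4096 < 4596 <= 2^13 = 8192
So ceil(log2(4596)) = 13

bits = ceil(log2(4596)) = ceil(12.1662) = 13 bits


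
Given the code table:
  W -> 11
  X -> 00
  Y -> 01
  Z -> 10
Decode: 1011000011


Decoding:
10 -> Z
11 -> W
00 -> X
00 -> X
11 -> W


Result: ZWXXW


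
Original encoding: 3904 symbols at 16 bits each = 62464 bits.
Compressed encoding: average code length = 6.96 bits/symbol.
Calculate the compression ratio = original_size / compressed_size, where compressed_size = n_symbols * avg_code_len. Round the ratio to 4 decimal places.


original_size = n_symbols * orig_bits = 3904 * 16 = 62464 bits
compressed_size = n_symbols * avg_code_len = 3904 * 6.96 = 27171.84 bits
ratio = original_size / compressed_size = 62464 / 27171.84 = 2.2989

Compression ratio = 2.2989


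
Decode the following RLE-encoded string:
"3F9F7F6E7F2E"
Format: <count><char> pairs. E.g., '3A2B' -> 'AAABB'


Expanding each <count><char> pair:
  3F -> 'FFF'
  9F -> 'FFFFFFFFF'
  7F -> 'FFFFFFF'
  6E -> 'EEEEEE'
  7F -> 'FFFFFFF'
  2E -> 'EE'

Decoded = FFFFFFFFFFFFFFFFFFFEEEEEEFFFFFFFEE


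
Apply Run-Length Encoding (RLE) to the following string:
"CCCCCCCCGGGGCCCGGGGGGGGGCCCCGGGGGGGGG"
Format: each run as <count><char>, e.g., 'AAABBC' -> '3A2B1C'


Scanning runs left to right:
  i=0: run of 'C' x 8 -> '8C'
  i=8: run of 'G' x 4 -> '4G'
  i=12: run of 'C' x 3 -> '3C'
  i=15: run of 'G' x 9 -> '9G'
  i=24: run of 'C' x 4 -> '4C'
  i=28: run of 'G' x 9 -> '9G'

RLE = 8C4G3C9G4C9G


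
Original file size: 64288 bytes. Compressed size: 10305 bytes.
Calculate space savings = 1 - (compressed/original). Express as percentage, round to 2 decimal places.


ratio = compressed/original = 10305/64288 = 0.160294
savings = 1 - ratio = 1 - 0.160294 = 0.839706
as a percentage: 0.839706 * 100 = 83.97%

Space savings = 1 - 10305/64288 = 83.97%


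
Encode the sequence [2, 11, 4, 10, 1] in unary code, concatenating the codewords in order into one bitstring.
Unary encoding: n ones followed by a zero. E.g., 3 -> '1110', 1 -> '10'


Encode each number as n ones followed by a terminating 0:
  2 -> 110 (3 bits)
  11 -> 111111111110 (12 bits)
  4 -> 11110 (5 bits)
  10 -> 11111111110 (11 bits)
  1 -> 10 (2 bits)
Total length = 3 + 12 + 5 + 11 + 2 = 33 bits.

Unary([2, 11, 4, 10, 1]) = 110111111111110111101111111111010 (33 bits)


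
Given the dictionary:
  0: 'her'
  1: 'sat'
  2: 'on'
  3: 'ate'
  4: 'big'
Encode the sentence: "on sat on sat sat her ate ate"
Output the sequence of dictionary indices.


Look up each word in the dictionary:
  'on' -> 2
  'sat' -> 1
  'on' -> 2
  'sat' -> 1
  'sat' -> 1
  'her' -> 0
  'ate' -> 3
  'ate' -> 3

Encoded: [2, 1, 2, 1, 1, 0, 3, 3]


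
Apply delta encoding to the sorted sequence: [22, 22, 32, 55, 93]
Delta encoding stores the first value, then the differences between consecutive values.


First value: 22
Deltas:
  22 - 22 = 0
  32 - 22 = 10
  55 - 32 = 23
  93 - 55 = 38


Delta encoded: [22, 0, 10, 23, 38]


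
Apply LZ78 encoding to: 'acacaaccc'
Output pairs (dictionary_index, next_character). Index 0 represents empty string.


LZ78 encoding steps:
Dictionary: {0: ''}
Step 1: w='' (idx 0), next='a' -> output (0, 'a'), add 'a' as idx 1
Step 2: w='' (idx 0), next='c' -> output (0, 'c'), add 'c' as idx 2
Step 3: w='a' (idx 1), next='c' -> output (1, 'c'), add 'ac' as idx 3
Step 4: w='a' (idx 1), next='a' -> output (1, 'a'), add 'aa' as idx 4
Step 5: w='c' (idx 2), next='c' -> output (2, 'c'), add 'cc' as idx 5
Step 6: w='c' (idx 2), end of input -> output (2, '')


Encoded: [(0, 'a'), (0, 'c'), (1, 'c'), (1, 'a'), (2, 'c'), (2, '')]


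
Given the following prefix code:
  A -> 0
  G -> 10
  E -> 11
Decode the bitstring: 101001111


Decoding step by step:
Bits 10 -> G
Bits 10 -> G
Bits 0 -> A
Bits 11 -> E
Bits 11 -> E


Decoded message: GGAEE


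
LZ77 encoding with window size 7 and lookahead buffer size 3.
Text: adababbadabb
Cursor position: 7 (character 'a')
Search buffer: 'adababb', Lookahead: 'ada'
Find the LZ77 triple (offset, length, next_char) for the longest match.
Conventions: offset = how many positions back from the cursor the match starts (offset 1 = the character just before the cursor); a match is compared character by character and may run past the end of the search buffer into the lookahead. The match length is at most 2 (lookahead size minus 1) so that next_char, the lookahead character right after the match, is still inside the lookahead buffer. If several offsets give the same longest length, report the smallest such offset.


Try each offset into the search buffer:
  offset=1 (pos 6, char 'b'): match length 0
  offset=2 (pos 5, char 'b'): match length 0
  offset=3 (pos 4, char 'a'): match length 1
  offset=4 (pos 3, char 'b'): match length 0
  offset=5 (pos 2, char 'a'): match length 1
  offset=6 (pos 1, char 'd'): match length 0
  offset=7 (pos 0, char 'a'): match length 2
Longest match has length 2 at offset 7.
next_char = character at position 7 + 2 = 9 -> 'a'

Best match: offset=7, length=2 (matching 'ad' starting at position 0)
LZ77 triple: (7, 2, 'a')


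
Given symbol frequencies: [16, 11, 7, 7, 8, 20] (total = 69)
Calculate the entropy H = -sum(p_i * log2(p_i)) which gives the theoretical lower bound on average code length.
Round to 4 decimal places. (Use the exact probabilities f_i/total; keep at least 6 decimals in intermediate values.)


Per-symbol terms -p_i * log2(p_i) with p_i = f_i/69:
  p = 16/69 = 0.231884: log2(p) = -2.108524, -p*log2(p) = 0.488933
  p = 11/69 = 0.159420: log2(p) = -2.649093, -p*log2(p) = 0.422319
  p = 7/69 = 0.101449: log2(p) = -3.301170, -p*log2(p) = 0.334901
  p = 7/69 = 0.101449: log2(p) = -3.301170, -p*log2(p) = 0.334901
  p = 8/69 = 0.115942: log2(p) = -3.108524, -p*log2(p) = 0.360409
  p = 20/69 = 0.289855: log2(p) = -1.786596, -p*log2(p) = 0.517854
H = 0.488933 + 0.422319 + 0.334901 + 0.334901 + 0.360409 + 0.517854 = 2.459317

H = 2.4593 bits/symbol


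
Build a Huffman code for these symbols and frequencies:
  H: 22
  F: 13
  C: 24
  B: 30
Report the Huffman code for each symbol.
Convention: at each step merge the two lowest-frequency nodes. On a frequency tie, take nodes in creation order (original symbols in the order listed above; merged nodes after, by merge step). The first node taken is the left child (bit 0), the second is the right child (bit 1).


Huffman tree construction:
Step 1: Merge F(13) + H(22) = 35
Step 2: Merge C(24) + B(30) = 54
Step 3: Merge (F+H)(35) + (C+B)(54) = 89
Read each symbol's code off the tree from the root (left child = 0, right child = 1).

Codes:
  H: 01 (length 2)
  F: 00 (length 2)
  C: 10 (length 2)
  B: 11 (length 2)
Average code length: 178/89 = 2.0000 bits/symbol


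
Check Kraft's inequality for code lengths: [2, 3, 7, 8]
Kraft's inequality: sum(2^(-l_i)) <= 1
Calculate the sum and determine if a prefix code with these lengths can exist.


Sum = 2^(-2) + 2^(-3) + 2^(-7) + 2^(-8)
    = 0.25 + 0.125 + 0.0078125 + 0.00390625
    = 99/256 = 0.38671875
Since 0.38671875 <= 1, Kraft's inequality IS satisfied.
A prefix code with these lengths CAN exist.

Kraft sum = 0.38671875. Satisfied.


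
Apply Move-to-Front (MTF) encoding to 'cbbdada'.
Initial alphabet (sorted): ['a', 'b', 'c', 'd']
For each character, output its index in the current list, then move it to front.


MTF encoding:
'c': index 2 in ['a', 'b', 'c', 'd'] -> ['c', 'a', 'b', 'd']
'b': index 2 in ['c', 'a', 'b', 'd'] -> ['b', 'c', 'a', 'd']
'b': index 0 in ['b', 'c', 'a', 'd'] -> ['b', 'c', 'a', 'd']
'd': index 3 in ['b', 'c', 'a', 'd'] -> ['d', 'b', 'c', 'a']
'a': index 3 in ['d', 'b', 'c', 'a'] -> ['a', 'd', 'b', 'c']
'd': index 1 in ['a', 'd', 'b', 'c'] -> ['d', 'a', 'b', 'c']
'a': index 1 in ['d', 'a', 'b', 'c'] -> ['a', 'd', 'b', 'c']


Output: [2, 2, 0, 3, 3, 1, 1]


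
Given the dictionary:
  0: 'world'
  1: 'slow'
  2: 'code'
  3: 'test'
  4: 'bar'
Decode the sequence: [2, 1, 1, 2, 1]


Look up each index in the dictionary:
  2 -> 'code'
  1 -> 'slow'
  1 -> 'slow'
  2 -> 'code'
  1 -> 'slow'

Decoded: "code slow slow code slow"


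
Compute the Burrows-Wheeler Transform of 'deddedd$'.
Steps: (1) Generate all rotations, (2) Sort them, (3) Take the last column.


Rotations (sorted):
  0: $deddedd -> last char: d
  1: d$dedded -> last char: d
  2: dd$dedde -> last char: e
  3: ddedd$de -> last char: e
  4: dedd$ded -> last char: d
  5: deddedd$ -> last char: $
  6: edd$dedd -> last char: d
  7: eddedd$d -> last char: d


BWT = ddeed$dd


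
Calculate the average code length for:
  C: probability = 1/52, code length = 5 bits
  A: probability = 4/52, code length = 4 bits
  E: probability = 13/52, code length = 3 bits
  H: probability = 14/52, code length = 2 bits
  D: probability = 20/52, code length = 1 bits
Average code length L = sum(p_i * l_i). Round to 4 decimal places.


Weighted contributions p_i * l_i:
  C: (1/52) * 5 = 5/52
  A: (4/52) * 4 = 16/52
  E: (13/52) * 3 = 39/52
  H: (14/52) * 2 = 28/52
  D: (20/52) * 1 = 20/52
Sum = (5 + 16 + 39 + 28 + 20)/52 = 108/52

L = 108/52 = 2.0769 bits/symbol


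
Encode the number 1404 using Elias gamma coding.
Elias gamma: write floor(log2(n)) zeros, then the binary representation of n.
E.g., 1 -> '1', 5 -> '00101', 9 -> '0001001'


num_bits = floor(log2(1404)) + 1 = 11
leading_zeros = num_bits - 1 = 10
binary(1404) = 10101111100

Elias gamma(1404) = '0000000000' + '10101111100' = 000000000010101111100 (21 bits)


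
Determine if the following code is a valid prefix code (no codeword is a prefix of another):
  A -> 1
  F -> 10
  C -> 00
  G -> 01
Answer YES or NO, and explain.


Checking each pair (does one codeword prefix another?):
  A='1' vs F='10': prefix -- VIOLATION

NO -- this is NOT a valid prefix code. A (1) is a prefix of F (10).


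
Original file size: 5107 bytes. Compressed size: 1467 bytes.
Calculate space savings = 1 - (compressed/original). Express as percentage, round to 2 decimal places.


ratio = compressed/original = 1467/5107 = 0.287253
savings = 1 - ratio = 1 - 0.287253 = 0.712747
as a percentage: 0.712747 * 100 = 71.27%

Space savings = 1 - 1467/5107 = 71.27%


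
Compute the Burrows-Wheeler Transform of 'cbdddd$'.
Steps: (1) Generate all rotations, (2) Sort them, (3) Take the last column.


Rotations (sorted):
  0: $cbdddd -> last char: d
  1: bdddd$c -> last char: c
  2: cbdddd$ -> last char: $
  3: d$cbddd -> last char: d
  4: dd$cbdd -> last char: d
  5: ddd$cbd -> last char: d
  6: dddd$cb -> last char: b


BWT = dc$dddb


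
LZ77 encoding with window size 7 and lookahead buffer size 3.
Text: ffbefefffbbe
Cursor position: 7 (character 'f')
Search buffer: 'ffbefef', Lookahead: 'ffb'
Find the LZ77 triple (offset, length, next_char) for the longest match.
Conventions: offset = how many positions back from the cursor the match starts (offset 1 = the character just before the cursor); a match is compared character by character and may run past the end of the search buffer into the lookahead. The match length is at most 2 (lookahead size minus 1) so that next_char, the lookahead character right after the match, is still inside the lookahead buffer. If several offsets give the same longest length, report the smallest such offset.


Try each offset into the search buffer:
  offset=1 (pos 6, char 'f'): match length 2
  offset=2 (pos 5, char 'e'): match length 0
  offset=3 (pos 4, char 'f'): match length 1
  offset=4 (pos 3, char 'e'): match length 0
  offset=5 (pos 2, char 'b'): match length 0
  offset=6 (pos 1, char 'f'): match length 1
  offset=7 (pos 0, char 'f'): match length 2
Longest match has length 2, found at offsets 1, 7; take the smallest, offset 1.
next_char = character at position 7 + 2 = 9 -> 'b'

Best match: offset=1, length=2 (matching 'ff' starting at position 6)
LZ77 triple: (1, 2, 'b')


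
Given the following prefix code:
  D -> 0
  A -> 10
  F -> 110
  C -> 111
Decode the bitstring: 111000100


Decoding step by step:
Bits 111 -> C
Bits 0 -> D
Bits 0 -> D
Bits 0 -> D
Bits 10 -> A
Bits 0 -> D


Decoded message: CDDDAD


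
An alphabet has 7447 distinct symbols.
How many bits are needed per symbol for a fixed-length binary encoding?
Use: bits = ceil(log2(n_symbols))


log2(7447) = 12.8624
Bracket: 2^12 = 4096 < 7447 <= 2^13 = 8192
So ceil(log2(7447)) = 13

bits = ceil(log2(7447)) = ceil(12.8624) = 13 bits


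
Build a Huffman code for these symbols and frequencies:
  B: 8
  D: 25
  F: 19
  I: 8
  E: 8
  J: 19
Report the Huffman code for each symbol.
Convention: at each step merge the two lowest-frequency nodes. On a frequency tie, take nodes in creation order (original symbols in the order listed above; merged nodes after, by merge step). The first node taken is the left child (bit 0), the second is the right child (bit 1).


Huffman tree construction:
Step 1: Merge B(8) + I(8) = 16
Step 2: Merge E(8) + (B+I)(16) = 24
Step 3: Merge F(19) + J(19) = 38
Step 4: Merge (E+(B+I))(24) + D(25) = 49
Step 5: Merge (F+J)(38) + ((E+(B+I))+D)(49) = 87
Read each symbol's code off the tree from the root (left child = 0, right child = 1).

Codes:
  B: 1010 (length 4)
  D: 11 (length 2)
  F: 00 (length 2)
  I: 1011 (length 4)
  E: 100 (length 3)
  J: 01 (length 2)
Average code length: 214/87 = 2.4598 bits/symbol


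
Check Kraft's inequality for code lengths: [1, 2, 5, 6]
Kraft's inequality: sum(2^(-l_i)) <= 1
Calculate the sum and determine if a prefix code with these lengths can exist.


Sum = 2^(-1) + 2^(-2) + 2^(-5) + 2^(-6)
    = 0.5 + 0.25 + 0.03125 + 0.015625
    = 51/64 = 0.796875
Since 0.796875 <= 1, Kraft's inequality IS satisfied.
A prefix code with these lengths CAN exist.

Kraft sum = 0.796875. Satisfied.


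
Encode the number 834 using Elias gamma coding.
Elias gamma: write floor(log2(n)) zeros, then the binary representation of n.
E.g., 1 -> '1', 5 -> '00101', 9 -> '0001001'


num_bits = floor(log2(834)) + 1 = 10
leading_zeros = num_bits - 1 = 9
binary(834) = 1101000010

Elias gamma(834) = '000000000' + '1101000010' = 0000000001101000010 (19 bits)


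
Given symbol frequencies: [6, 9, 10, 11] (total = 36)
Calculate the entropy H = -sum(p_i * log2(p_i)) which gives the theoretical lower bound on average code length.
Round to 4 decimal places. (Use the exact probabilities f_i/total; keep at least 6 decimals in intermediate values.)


Per-symbol terms -p_i * log2(p_i) with p_i = f_i/36:
  p = 6/36 = 0.166667: log2(p) = -2.584963, -p*log2(p) = 0.430827
  p = 9/36 = 0.250000: log2(p) = -2.000000, -p*log2(p) = 0.500000
  p = 10/36 = 0.277778: log2(p) = -1.847997, -p*log2(p) = 0.513332
  p = 11/36 = 0.305556: log2(p) = -1.710493, -p*log2(p) = 0.522651
H = 0.430827 + 0.500000 + 0.513332 + 0.522651 = 1.966810

H = 1.9668 bits/symbol


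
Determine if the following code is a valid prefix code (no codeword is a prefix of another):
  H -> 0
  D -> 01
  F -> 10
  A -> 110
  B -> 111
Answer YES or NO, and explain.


Checking each pair (does one codeword prefix another?):
  H='0' vs D='01': prefix -- VIOLATION

NO -- this is NOT a valid prefix code. H (0) is a prefix of D (01).


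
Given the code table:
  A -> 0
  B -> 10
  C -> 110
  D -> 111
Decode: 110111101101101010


Decoding:
110 -> C
111 -> D
10 -> B
110 -> C
110 -> C
10 -> B
10 -> B


Result: CDBCCBB


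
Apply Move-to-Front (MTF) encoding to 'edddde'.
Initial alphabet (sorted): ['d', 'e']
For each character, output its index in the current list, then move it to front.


MTF encoding:
'e': index 1 in ['d', 'e'] -> ['e', 'd']
'd': index 1 in ['e', 'd'] -> ['d', 'e']
'd': index 0 in ['d', 'e'] -> ['d', 'e']
'd': index 0 in ['d', 'e'] -> ['d', 'e']
'd': index 0 in ['d', 'e'] -> ['d', 'e']
'e': index 1 in ['d', 'e'] -> ['e', 'd']


Output: [1, 1, 0, 0, 0, 1]


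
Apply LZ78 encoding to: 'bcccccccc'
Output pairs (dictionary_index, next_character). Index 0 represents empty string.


LZ78 encoding steps:
Dictionary: {0: ''}
Step 1: w='' (idx 0), next='b' -> output (0, 'b'), add 'b' as idx 1
Step 2: w='' (idx 0), next='c' -> output (0, 'c'), add 'c' as idx 2
Step 3: w='c' (idx 2), next='c' -> output (2, 'c'), add 'cc' as idx 3
Step 4: w='cc' (idx 3), next='c' -> output (3, 'c'), add 'ccc' as idx 4
Step 5: w='cc' (idx 3), end of input -> output (3, '')


Encoded: [(0, 'b'), (0, 'c'), (2, 'c'), (3, 'c'), (3, '')]


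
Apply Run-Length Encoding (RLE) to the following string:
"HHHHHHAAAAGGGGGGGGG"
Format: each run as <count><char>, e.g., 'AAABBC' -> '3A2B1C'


Scanning runs left to right:
  i=0: run of 'H' x 6 -> '6H'
  i=6: run of 'A' x 4 -> '4A'
  i=10: run of 'G' x 9 -> '9G'

RLE = 6H4A9G


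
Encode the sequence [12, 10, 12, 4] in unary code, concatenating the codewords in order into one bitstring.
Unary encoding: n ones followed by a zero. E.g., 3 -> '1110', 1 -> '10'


Encode each number as n ones followed by a terminating 0:
  12 -> 1111111111110 (13 bits)
  10 -> 11111111110 (11 bits)
  12 -> 1111111111110 (13 bits)
  4 -> 11110 (5 bits)
Total length = 13 + 11 + 13 + 5 = 42 bits.

Unary([12, 10, 12, 4]) = 111111111111011111111110111111111111011110 (42 bits)


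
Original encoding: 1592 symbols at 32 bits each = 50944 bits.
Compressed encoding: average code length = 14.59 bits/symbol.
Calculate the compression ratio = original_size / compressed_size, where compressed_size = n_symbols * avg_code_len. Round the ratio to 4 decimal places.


original_size = n_symbols * orig_bits = 1592 * 32 = 50944 bits
compressed_size = n_symbols * avg_code_len = 1592 * 14.59 = 23227.28 bits
ratio = original_size / compressed_size = 50944 / 23227.28 = 2.1933

Compression ratio = 2.1933


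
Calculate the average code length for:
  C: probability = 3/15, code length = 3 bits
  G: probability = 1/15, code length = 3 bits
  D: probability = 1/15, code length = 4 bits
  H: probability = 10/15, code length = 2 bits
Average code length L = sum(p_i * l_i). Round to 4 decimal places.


Weighted contributions p_i * l_i:
  C: (3/15) * 3 = 9/15
  G: (1/15) * 3 = 3/15
  D: (1/15) * 4 = 4/15
  H: (10/15) * 2 = 20/15
Sum = (9 + 3 + 4 + 20)/15 = 36/15

L = 36/15 = 2.4000 bits/symbol


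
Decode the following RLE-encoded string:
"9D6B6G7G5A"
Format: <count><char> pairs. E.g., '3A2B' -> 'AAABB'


Expanding each <count><char> pair:
  9D -> 'DDDDDDDDD'
  6B -> 'BBBBBB'
  6G -> 'GGGGGG'
  7G -> 'GGGGGGG'
  5A -> 'AAAAA'

Decoded = DDDDDDDDDBBBBBBGGGGGGGGGGGGGAAAAA


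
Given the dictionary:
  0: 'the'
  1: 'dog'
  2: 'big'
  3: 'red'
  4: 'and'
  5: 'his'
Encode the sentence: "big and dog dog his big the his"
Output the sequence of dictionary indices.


Look up each word in the dictionary:
  'big' -> 2
  'and' -> 4
  'dog' -> 1
  'dog' -> 1
  'his' -> 5
  'big' -> 2
  'the' -> 0
  'his' -> 5

Encoded: [2, 4, 1, 1, 5, 2, 0, 5]


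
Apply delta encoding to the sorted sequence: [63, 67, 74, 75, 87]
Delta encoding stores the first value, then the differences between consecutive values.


First value: 63
Deltas:
  67 - 63 = 4
  74 - 67 = 7
  75 - 74 = 1
  87 - 75 = 12


Delta encoded: [63, 4, 7, 1, 12]


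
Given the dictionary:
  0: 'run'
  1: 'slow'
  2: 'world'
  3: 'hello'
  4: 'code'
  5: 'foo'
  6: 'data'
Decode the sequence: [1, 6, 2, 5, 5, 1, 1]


Look up each index in the dictionary:
  1 -> 'slow'
  6 -> 'data'
  2 -> 'world'
  5 -> 'foo'
  5 -> 'foo'
  1 -> 'slow'
  1 -> 'slow'

Decoded: "slow data world foo foo slow slow"


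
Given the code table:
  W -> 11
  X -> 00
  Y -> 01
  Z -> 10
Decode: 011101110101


Decoding:
01 -> Y
11 -> W
01 -> Y
11 -> W
01 -> Y
01 -> Y


Result: YWYWYY


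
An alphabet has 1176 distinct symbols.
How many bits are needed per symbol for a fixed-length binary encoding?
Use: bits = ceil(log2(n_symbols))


log2(1176) = 10.1997
Bracket: 2^10 = 1024 < 1176 <= 2^11 = 2048
So ceil(log2(1176)) = 11

bits = ceil(log2(1176)) = ceil(10.1997) = 11 bits
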